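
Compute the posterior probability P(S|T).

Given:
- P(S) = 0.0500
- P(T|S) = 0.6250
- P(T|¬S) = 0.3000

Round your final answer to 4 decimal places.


Bayes' theorem: P(S|T) = P(T|S) × P(S) / P(T)

Step 1: Calculate P(T) using law of total probability
P(T) = P(T|S)P(S) + P(T|¬S)P(¬S)
     = 0.6250 × 0.0500 + 0.3000 × 0.9500
     = 0.03125000 + 0.28500000
     = 0.31625000

Step 2: Apply Bayes' theorem
P(S|T) = P(T|S) × P(S) / P(T)
       = 0.03125000 / 0.31625000
       = 0.0988


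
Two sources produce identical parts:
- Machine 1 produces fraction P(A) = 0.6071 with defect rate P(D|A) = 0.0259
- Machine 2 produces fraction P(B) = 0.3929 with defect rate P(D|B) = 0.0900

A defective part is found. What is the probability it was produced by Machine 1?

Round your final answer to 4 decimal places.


Let A = from Machine 1, D = defective

Given:
- P(A) = 0.6071, P(B) = 0.3929
- P(D|A) = 0.0259, P(D|B) = 0.0900

Step 1: Find P(D)
P(D) = P(D|A)P(A) + P(D|B)P(B)
     = 0.0259 × 0.6071 + 0.0900 × 0.3929
     = 0.01572389 + 0.03536100
     = 0.05108489

Step 2: Apply Bayes' theorem
P(A|D) = P(D|A)P(A) / P(D)
       = 0.01572389 / 0.05108489
       = 0.3078


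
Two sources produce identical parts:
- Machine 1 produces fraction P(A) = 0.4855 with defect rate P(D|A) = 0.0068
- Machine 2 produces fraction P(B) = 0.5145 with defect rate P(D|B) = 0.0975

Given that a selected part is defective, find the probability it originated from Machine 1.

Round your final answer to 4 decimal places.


Let A = from Machine 1, D = defective

Given:
- P(A) = 0.4855, P(B) = 0.5145
- P(D|A) = 0.0068, P(D|B) = 0.0975

Step 1: Find P(D)
P(D) = P(D|A)P(A) + P(D|B)P(B)
     = 0.0068 × 0.4855 + 0.0975 × 0.5145
     = 0.00330140 + 0.05016375
     = 0.05346515

Step 2: Apply Bayes' theorem
P(A|D) = P(D|A)P(A) / P(D)
       = 0.00330140 / 0.05346515
       = 0.0617


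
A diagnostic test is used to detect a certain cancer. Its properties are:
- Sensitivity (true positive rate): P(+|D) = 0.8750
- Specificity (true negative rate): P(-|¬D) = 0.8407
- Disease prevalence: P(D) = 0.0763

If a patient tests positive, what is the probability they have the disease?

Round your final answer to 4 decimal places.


Let D = has disease, + = positive test

Given:
- P(D) = 0.0763 (prevalence)
- P(+|D) = 0.8750 (sensitivity)
- P(-|¬D) = 0.8407 (specificity)
- P(+|¬D) = 0.1593 (false positive rate = 1 - specificity)

Step 1: Find P(+)
P(+) = P(+|D)P(D) + P(+|¬D)P(¬D)
     = 0.8750 × 0.0763 + 0.1593 × 0.9237
     = 0.06676250 + 0.14714541
     = 0.21390791

Step 2: Apply Bayes' theorem for P(D|+)
P(D|+) = P(+|D)P(D) / P(+)
       = 0.06676250 / 0.21390791
       = 0.3121


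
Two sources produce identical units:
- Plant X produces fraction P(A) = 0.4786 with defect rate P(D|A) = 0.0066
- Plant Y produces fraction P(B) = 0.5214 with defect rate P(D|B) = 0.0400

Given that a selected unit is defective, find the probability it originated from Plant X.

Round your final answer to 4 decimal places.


Let A = from Plant X, D = defective

Given:
- P(A) = 0.4786, P(B) = 0.5214
- P(D|A) = 0.0066, P(D|B) = 0.0400

Step 1: Find P(D)
P(D) = P(D|A)P(A) + P(D|B)P(B)
     = 0.0066 × 0.4786 + 0.0400 × 0.5214
     = 0.00315876 + 0.02085600
     = 0.02401476

Step 2: Apply Bayes' theorem
P(A|D) = P(D|A)P(A) / P(D)
       = 0.00315876 / 0.02401476
       = 0.1315


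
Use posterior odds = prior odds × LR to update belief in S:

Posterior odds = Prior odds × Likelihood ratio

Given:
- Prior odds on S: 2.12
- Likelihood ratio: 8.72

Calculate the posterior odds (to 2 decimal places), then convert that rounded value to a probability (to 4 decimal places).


Step 1: Calculate posterior odds
Posterior odds = Prior odds × LR
               = 2.12 × 8.72
               = 18.49

Step 2: Convert to probability
P(S|E) = Posterior odds / (1 + Posterior odds)
       = 18.49 / (1 + 18.49)
       = 18.49 / 19.49
       = 0.9487

The evidence increased P(S) from 0.6795 to 0.9487.


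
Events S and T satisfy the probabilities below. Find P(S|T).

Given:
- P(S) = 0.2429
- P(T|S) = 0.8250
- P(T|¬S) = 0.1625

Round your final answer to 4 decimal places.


Bayes' theorem: P(S|T) = P(T|S) × P(S) / P(T)

Step 1: Calculate P(T) using law of total probability
P(T) = P(T|S)P(S) + P(T|¬S)P(¬S)
     = 0.8250 × 0.2429 + 0.1625 × 0.7571
     = 0.20039250 + 0.12302875
     = 0.32342125

Step 2: Apply Bayes' theorem
P(S|T) = P(T|S) × P(S) / P(T)
       = 0.20039250 / 0.32342125
       = 0.6196


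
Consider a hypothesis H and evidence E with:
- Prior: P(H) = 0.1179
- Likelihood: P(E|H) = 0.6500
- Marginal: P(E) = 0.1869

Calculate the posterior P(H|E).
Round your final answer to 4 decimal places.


Using Bayes' theorem:

P(H|E) = P(E|H) × P(H) / P(E)
       = 0.6500 × 0.1179 / 0.1869
       = 0.07663500 / 0.1869
       = 0.4100

The evidence strengthens our belief in H.
Prior: 0.1179 → Posterior: 0.4100


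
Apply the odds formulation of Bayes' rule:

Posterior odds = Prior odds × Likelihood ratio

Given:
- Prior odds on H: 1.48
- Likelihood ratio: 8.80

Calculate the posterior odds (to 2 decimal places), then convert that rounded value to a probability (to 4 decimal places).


Step 1: Calculate posterior odds
Posterior odds = Prior odds × LR
               = 1.48 × 8.80
               = 13.02

Step 2: Convert to probability
P(H|E) = Posterior odds / (1 + Posterior odds)
       = 13.02 / (1 + 13.02)
       = 13.02 / 14.02
       = 0.9287

The evidence increased P(H) from 0.5968 to 0.9287.


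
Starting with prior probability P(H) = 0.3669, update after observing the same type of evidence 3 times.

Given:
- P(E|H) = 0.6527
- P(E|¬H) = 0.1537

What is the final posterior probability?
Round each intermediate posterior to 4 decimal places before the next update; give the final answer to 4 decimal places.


Sequential Bayesian updating:

Initial prior: P(H) = 0.3669

Update 1:
  P(E) = 0.6527 × 0.3669 + 0.1537 × 0.6331 = 0.23947563 + 0.09730747 = 0.33678310
  P(H|E) = 0.23947563 / 0.33678310 = 0.7111

Update 2:
  P(E) = 0.6527 × 0.7111 + 0.1537 × 0.2889 = 0.46413497 + 0.04440393 = 0.50853890
  P(H|E) = 0.46413497 / 0.50853890 = 0.9127

Update 3:
  P(E) = 0.6527 × 0.9127 + 0.1537 × 0.0873 = 0.59571929 + 0.01341801 = 0.60913730
  P(H|E) = 0.59571929 / 0.60913730 = 0.9780

Final posterior: 0.9780


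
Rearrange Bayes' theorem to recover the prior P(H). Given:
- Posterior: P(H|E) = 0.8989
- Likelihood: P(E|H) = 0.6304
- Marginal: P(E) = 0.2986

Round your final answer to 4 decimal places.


From Bayes' theorem: P(H|E) = P(E|H) × P(H) / P(E)

Rearranging for P(H):
P(H) = P(H|E) × P(E) / P(E|H)
     = 0.8989 × 0.2986 / 0.6304
     = 0.26841154 / 0.6304
     = 0.4258


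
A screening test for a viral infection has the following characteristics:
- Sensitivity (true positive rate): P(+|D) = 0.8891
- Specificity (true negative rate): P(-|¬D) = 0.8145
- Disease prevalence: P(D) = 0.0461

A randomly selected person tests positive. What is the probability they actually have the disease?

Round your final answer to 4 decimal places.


Let D = has disease, + = positive test

Given:
- P(D) = 0.0461 (prevalence)
- P(+|D) = 0.8891 (sensitivity)
- P(-|¬D) = 0.8145 (specificity)
- P(+|¬D) = 0.1855 (false positive rate = 1 - specificity)

Step 1: Find P(+)
P(+) = P(+|D)P(D) + P(+|¬D)P(¬D)
     = 0.8891 × 0.0461 + 0.1855 × 0.9539
     = 0.04098751 + 0.17694845
     = 0.21793596

Step 2: Apply Bayes' theorem for P(D|+)
P(D|+) = P(+|D)P(D) / P(+)
       = 0.04098751 / 0.21793596
       = 0.1881


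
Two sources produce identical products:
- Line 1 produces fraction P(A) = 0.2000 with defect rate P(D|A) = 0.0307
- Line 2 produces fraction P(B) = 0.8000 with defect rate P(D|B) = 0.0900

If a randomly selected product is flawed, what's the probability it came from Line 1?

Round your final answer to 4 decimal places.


Let A = from Line 1, D = flawed

Given:
- P(A) = 0.2000, P(B) = 0.8000
- P(D|A) = 0.0307, P(D|B) = 0.0900

Step 1: Find P(D)
P(D) = P(D|A)P(A) + P(D|B)P(B)
     = 0.0307 × 0.2000 + 0.0900 × 0.8000
     = 0.00614000 + 0.07200000
     = 0.07814000

Step 2: Apply Bayes' theorem
P(A|D) = P(D|A)P(A) / P(D)
       = 0.00614000 / 0.07814000
       = 0.0786


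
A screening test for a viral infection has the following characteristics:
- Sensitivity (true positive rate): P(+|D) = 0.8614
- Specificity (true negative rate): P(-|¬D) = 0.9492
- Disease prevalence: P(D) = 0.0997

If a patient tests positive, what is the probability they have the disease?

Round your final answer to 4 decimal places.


Let D = has disease, + = positive test

Given:
- P(D) = 0.0997 (prevalence)
- P(+|D) = 0.8614 (sensitivity)
- P(-|¬D) = 0.9492 (specificity)
- P(+|¬D) = 0.0508 (false positive rate = 1 - specificity)

Step 1: Find P(+)
P(+) = P(+|D)P(D) + P(+|¬D)P(¬D)
     = 0.8614 × 0.0997 + 0.0508 × 0.9003
     = 0.08588158 + 0.04573524
     = 0.13161682

Step 2: Apply Bayes' theorem for P(D|+)
P(D|+) = P(+|D)P(D) / P(+)
       = 0.08588158 / 0.13161682
       = 0.6525


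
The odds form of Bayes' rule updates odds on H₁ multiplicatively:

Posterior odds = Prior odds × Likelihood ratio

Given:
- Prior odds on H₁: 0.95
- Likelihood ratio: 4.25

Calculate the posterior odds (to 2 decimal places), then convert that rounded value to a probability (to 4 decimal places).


Step 1: Calculate posterior odds
Posterior odds = Prior odds × LR
               = 0.95 × 4.25
               = 4.04

Step 2: Convert to probability
P(H₁|E) = Posterior odds / (1 + Posterior odds)
       = 4.04 / (1 + 4.04)
       = 4.04 / 5.04
       = 0.8016

The evidence increased P(H₁) from 0.4872 to 0.8016.


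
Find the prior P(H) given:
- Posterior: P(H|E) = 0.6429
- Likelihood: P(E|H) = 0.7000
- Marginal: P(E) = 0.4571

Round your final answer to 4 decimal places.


From Bayes' theorem: P(H|E) = P(E|H) × P(H) / P(E)

Rearranging for P(H):
P(H) = P(H|E) × P(E) / P(E|H)
     = 0.6429 × 0.4571 / 0.7000
     = 0.29386959 / 0.7000
     = 0.4198


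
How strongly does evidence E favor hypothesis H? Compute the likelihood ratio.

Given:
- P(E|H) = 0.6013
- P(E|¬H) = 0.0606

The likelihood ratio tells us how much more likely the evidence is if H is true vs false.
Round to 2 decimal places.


Likelihood Ratio (LR) = P(E|H) / P(E|¬H)

LR = 0.6013 / 0.0606
   = 9.92

The evidence is 9.92 times more likely if H is true than if H is false.
Since LR > 1, the evidence supports H over ¬H.


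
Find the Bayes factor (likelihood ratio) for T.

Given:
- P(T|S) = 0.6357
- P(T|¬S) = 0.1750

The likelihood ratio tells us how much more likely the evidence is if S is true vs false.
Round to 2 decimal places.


Likelihood Ratio (LR) = P(T|S) / P(T|¬S)

LR = 0.6357 / 0.1750
   = 3.63

The evidence is 3.63 times more likely if S is true than if S is false.
Since LR > 1, the evidence supports S over ¬S.


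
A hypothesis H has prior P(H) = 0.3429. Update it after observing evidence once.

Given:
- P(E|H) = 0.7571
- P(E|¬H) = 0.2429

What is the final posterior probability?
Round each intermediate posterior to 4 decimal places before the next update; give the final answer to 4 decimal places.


Sequential Bayesian updating:

Initial prior: P(H) = 0.3429

Update 1:
  P(E) = 0.7571 × 0.3429 + 0.2429 × 0.6571 = 0.25960959 + 0.15960959 = 0.41921918
  P(H|E) = 0.25960959 / 0.41921918 = 0.6193

Final posterior: 0.6193


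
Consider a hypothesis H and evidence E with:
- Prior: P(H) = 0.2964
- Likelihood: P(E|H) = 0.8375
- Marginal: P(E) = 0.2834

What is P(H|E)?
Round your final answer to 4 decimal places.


Using Bayes' theorem:

P(H|E) = P(E|H) × P(H) / P(E)
       = 0.8375 × 0.2964 / 0.2834
       = 0.24823500 / 0.2834
       = 0.8759

The evidence strengthens our belief in H.
Prior: 0.2964 → Posterior: 0.8759


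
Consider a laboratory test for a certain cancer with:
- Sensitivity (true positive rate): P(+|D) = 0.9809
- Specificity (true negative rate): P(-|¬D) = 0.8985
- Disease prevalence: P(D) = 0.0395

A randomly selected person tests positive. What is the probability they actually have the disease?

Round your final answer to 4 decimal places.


Let D = has disease, + = positive test

Given:
- P(D) = 0.0395 (prevalence)
- P(+|D) = 0.9809 (sensitivity)
- P(-|¬D) = 0.8985 (specificity)
- P(+|¬D) = 0.1015 (false positive rate = 1 - specificity)

Step 1: Find P(+)
P(+) = P(+|D)P(D) + P(+|¬D)P(¬D)
     = 0.9809 × 0.0395 + 0.1015 × 0.9605
     = 0.03874555 + 0.09749075
     = 0.13623630

Step 2: Apply Bayes' theorem for P(D|+)
P(D|+) = P(+|D)P(D) / P(+)
       = 0.03874555 / 0.13623630
       = 0.2844


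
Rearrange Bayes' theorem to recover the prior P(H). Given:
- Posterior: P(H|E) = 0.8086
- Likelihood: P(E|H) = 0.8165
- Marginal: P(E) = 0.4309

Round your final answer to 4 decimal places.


From Bayes' theorem: P(H|E) = P(E|H) × P(H) / P(E)

Rearranging for P(H):
P(H) = P(H|E) × P(E) / P(E|H)
     = 0.8086 × 0.4309 / 0.8165
     = 0.34842574 / 0.8165
     = 0.4267


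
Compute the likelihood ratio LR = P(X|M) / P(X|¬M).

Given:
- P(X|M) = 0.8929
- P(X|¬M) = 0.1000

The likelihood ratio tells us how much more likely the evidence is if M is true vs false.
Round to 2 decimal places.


Likelihood Ratio (LR) = P(X|M) / P(X|¬M)

LR = 0.8929 / 0.1000
   = 8.93

The evidence is 8.93 times more likely if M is true than if M is false.
Because LR exceeds 1, X is evidence for M.


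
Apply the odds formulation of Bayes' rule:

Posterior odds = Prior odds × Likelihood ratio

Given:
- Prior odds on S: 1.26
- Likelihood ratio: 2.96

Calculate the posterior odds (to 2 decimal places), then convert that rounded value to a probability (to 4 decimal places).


Step 1: Calculate posterior odds
Posterior odds = Prior odds × LR
               = 1.26 × 2.96
               = 3.73

Step 2: Convert to probability
P(S|E) = Posterior odds / (1 + Posterior odds)
       = 3.73 / (1 + 3.73)
       = 3.73 / 4.73
       = 0.7886

The evidence increased P(S) from 0.5575 to 0.7886.


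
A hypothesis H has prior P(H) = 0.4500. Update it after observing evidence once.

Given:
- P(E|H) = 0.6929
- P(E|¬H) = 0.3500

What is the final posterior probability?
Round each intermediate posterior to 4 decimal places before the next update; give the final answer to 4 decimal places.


Sequential Bayesian updating:

Initial prior: P(H) = 0.4500

Update 1:
  P(E) = 0.6929 × 0.4500 + 0.3500 × 0.5500 = 0.31180500 + 0.19250000 = 0.50430500
  P(H|E) = 0.31180500 / 0.50430500 = 0.6183

Final posterior: 0.6183


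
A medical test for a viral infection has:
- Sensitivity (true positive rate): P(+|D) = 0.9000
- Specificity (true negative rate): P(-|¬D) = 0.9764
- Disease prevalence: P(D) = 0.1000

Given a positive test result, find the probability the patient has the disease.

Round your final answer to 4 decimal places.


Let D = has disease, + = positive test

Given:
- P(D) = 0.1000 (prevalence)
- P(+|D) = 0.9000 (sensitivity)
- P(-|¬D) = 0.9764 (specificity)
- P(+|¬D) = 0.0236 (false positive rate = 1 - specificity)

Step 1: Find P(+)
P(+) = P(+|D)P(D) + P(+|¬D)P(¬D)
     = 0.9000 × 0.1000 + 0.0236 × 0.9000
     = 0.09000000 + 0.02124000
     = 0.11124000

Step 2: Apply Bayes' theorem for P(D|+)
P(D|+) = P(+|D)P(D) / P(+)
       = 0.09000000 / 0.11124000
       = 0.8091


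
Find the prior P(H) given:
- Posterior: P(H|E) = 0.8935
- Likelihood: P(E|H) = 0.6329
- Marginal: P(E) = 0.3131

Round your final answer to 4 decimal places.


From Bayes' theorem: P(H|E) = P(E|H) × P(H) / P(E)

Rearranging for P(H):
P(H) = P(H|E) × P(E) / P(E|H)
     = 0.8935 × 0.3131 / 0.6329
     = 0.27975485 / 0.6329
     = 0.4420


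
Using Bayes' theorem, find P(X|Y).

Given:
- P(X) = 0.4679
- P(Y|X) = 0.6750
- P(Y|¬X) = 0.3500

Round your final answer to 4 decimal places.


Bayes' theorem: P(X|Y) = P(Y|X) × P(X) / P(Y)

Step 1: Calculate P(Y) using law of total probability
P(Y) = P(Y|X)P(X) + P(Y|¬X)P(¬X)
     = 0.6750 × 0.4679 + 0.3500 × 0.5321
     = 0.31583250 + 0.18623500
     = 0.50206750

Step 2: Apply Bayes' theorem
P(X|Y) = P(Y|X) × P(X) / P(Y)
       = 0.31583250 / 0.50206750
       = 0.6291


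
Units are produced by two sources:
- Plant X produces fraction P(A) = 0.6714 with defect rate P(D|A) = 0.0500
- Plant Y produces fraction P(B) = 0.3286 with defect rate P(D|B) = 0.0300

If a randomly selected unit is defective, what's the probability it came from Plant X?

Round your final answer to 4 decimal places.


Let A = from Plant X, D = defective

Given:
- P(A) = 0.6714, P(B) = 0.3286
- P(D|A) = 0.0500, P(D|B) = 0.0300

Step 1: Find P(D)
P(D) = P(D|A)P(A) + P(D|B)P(B)
     = 0.0500 × 0.6714 + 0.0300 × 0.3286
     = 0.03357000 + 0.00985800
     = 0.04342800

Step 2: Apply Bayes' theorem
P(A|D) = P(D|A)P(A) / P(D)
       = 0.03357000 / 0.04342800
       = 0.7730


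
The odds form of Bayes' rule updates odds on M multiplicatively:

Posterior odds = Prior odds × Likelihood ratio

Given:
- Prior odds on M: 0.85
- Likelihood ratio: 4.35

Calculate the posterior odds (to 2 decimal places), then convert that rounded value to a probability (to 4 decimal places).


Step 1: Calculate posterior odds
Posterior odds = Prior odds × LR
               = 0.85 × 4.35
               = 3.70

Step 2: Convert to probability
P(M|E) = Posterior odds / (1 + Posterior odds)
       = 3.70 / (1 + 3.70)
       = 3.70 / 4.70
       = 0.7872

The evidence increased P(M) from 0.4595 to 0.7872.


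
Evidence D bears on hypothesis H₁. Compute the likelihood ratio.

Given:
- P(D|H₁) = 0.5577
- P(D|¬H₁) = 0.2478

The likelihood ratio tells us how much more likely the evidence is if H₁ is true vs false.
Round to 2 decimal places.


Likelihood Ratio (LR) = P(D|H₁) / P(D|¬H₁)

LR = 0.5577 / 0.2478
   = 2.25

The evidence is 2.25 times more likely if H₁ is true than if H₁ is false.
Since LR > 1, the evidence supports H₁ over ¬H₁.


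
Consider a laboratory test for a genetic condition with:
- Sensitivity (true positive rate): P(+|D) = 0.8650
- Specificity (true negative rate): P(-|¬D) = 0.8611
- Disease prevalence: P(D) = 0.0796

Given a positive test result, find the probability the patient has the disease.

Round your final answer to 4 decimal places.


Let D = has disease, + = positive test

Given:
- P(D) = 0.0796 (prevalence)
- P(+|D) = 0.8650 (sensitivity)
- P(-|¬D) = 0.8611 (specificity)
- P(+|¬D) = 0.1389 (false positive rate = 1 - specificity)

Step 1: Find P(+)
P(+) = P(+|D)P(D) + P(+|¬D)P(¬D)
     = 0.8650 × 0.0796 + 0.1389 × 0.9204
     = 0.06885400 + 0.12784356
     = 0.19669756

Step 2: Apply Bayes' theorem for P(D|+)
P(D|+) = P(+|D)P(D) / P(+)
       = 0.06885400 / 0.19669756
       = 0.3501


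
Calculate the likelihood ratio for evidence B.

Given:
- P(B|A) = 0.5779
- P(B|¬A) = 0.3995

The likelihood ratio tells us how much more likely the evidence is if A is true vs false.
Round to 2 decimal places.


Likelihood Ratio (LR) = P(B|A) / P(B|¬A)

LR = 0.5779 / 0.3995
   = 1.45

The evidence is 1.45 times more likely if A is true than if A is false.
Because LR exceeds 1, B is evidence for A.


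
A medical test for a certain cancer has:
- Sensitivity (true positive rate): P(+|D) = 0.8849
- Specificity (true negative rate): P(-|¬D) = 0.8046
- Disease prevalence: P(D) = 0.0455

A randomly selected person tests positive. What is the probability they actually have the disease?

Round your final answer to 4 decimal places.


Let D = has disease, + = positive test

Given:
- P(D) = 0.0455 (prevalence)
- P(+|D) = 0.8849 (sensitivity)
- P(-|¬D) = 0.8046 (specificity)
- P(+|¬D) = 0.1954 (false positive rate = 1 - specificity)

Step 1: Find P(+)
P(+) = P(+|D)P(D) + P(+|¬D)P(¬D)
     = 0.8849 × 0.0455 + 0.1954 × 0.9545
     = 0.04026295 + 0.18650930
     = 0.22677225

Step 2: Apply Bayes' theorem for P(D|+)
P(D|+) = P(+|D)P(D) / P(+)
       = 0.04026295 / 0.22677225
       = 0.1775


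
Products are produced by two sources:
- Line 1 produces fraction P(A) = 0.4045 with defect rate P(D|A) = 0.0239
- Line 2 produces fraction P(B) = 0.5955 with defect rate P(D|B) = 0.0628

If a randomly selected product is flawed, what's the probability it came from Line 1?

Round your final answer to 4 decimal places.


Let A = from Line 1, D = flawed

Given:
- P(A) = 0.4045, P(B) = 0.5955
- P(D|A) = 0.0239, P(D|B) = 0.0628

Step 1: Find P(D)
P(D) = P(D|A)P(A) + P(D|B)P(B)
     = 0.0239 × 0.4045 + 0.0628 × 0.5955
     = 0.00966755 + 0.03739740
     = 0.04706495

Step 2: Apply Bayes' theorem
P(A|D) = P(D|A)P(A) / P(D)
       = 0.00966755 / 0.04706495
       = 0.2054


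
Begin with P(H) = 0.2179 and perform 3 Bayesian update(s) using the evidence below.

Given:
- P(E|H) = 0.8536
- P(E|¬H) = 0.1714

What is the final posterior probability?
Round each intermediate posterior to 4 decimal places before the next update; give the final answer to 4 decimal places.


Sequential Bayesian updating:

Initial prior: P(H) = 0.2179

Update 1:
  P(E) = 0.8536 × 0.2179 + 0.1714 × 0.7821 = 0.18599944 + 0.13405194 = 0.32005138
  P(H|E) = 0.18599944 / 0.32005138 = 0.5812

Update 2:
  P(E) = 0.8536 × 0.5812 + 0.1714 × 0.4188 = 0.49611232 + 0.07178232 = 0.56789464
  P(H|E) = 0.49611232 / 0.56789464 = 0.8736

Update 3:
  P(E) = 0.8536 × 0.8736 + 0.1714 × 0.1264 = 0.74570496 + 0.02166496 = 0.76736992
  P(H|E) = 0.74570496 / 0.76736992 = 0.9718

Final posterior: 0.9718


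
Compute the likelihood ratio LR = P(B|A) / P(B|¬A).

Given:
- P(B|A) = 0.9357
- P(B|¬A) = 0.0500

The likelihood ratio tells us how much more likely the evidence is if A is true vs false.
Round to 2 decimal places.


Likelihood Ratio (LR) = P(B|A) / P(B|¬A)

LR = 0.9357 / 0.0500
   = 18.71

The evidence is 18.71 times more likely if A is true than if A is false.
Since LR > 1, the evidence supports A over ¬A.


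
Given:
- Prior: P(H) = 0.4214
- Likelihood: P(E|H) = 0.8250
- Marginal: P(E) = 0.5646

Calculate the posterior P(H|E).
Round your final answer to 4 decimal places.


Using Bayes' theorem:

P(H|E) = P(E|H) × P(H) / P(E)
       = 0.8250 × 0.4214 / 0.5646
       = 0.34765500 / 0.5646
       = 0.6158

The evidence strengthens our belief in H.
Prior: 0.4214 → Posterior: 0.6158


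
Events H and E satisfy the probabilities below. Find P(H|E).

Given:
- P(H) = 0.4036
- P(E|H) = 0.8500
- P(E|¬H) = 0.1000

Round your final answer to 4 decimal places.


Bayes' theorem: P(H|E) = P(E|H) × P(H) / P(E)

Step 1: Calculate P(E) using law of total probability
P(E) = P(E|H)P(H) + P(E|¬H)P(¬H)
     = 0.8500 × 0.4036 + 0.1000 × 0.5964
     = 0.34306000 + 0.05964000
     = 0.40270000

Step 2: Apply Bayes' theorem
P(H|E) = P(E|H) × P(H) / P(E)
       = 0.34306000 / 0.40270000
       = 0.8519


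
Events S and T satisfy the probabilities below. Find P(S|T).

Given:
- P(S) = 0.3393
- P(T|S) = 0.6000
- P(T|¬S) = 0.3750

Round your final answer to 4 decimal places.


Bayes' theorem: P(S|T) = P(T|S) × P(S) / P(T)

Step 1: Calculate P(T) using law of total probability
P(T) = P(T|S)P(S) + P(T|¬S)P(¬S)
     = 0.6000 × 0.3393 + 0.3750 × 0.6607
     = 0.20358000 + 0.24776250
     = 0.45134250

Step 2: Apply Bayes' theorem
P(S|T) = P(T|S) × P(S) / P(T)
       = 0.20358000 / 0.45134250
       = 0.4511


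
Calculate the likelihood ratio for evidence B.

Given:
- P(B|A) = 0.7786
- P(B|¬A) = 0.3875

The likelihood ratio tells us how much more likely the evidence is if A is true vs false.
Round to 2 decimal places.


Likelihood Ratio (LR) = P(B|A) / P(B|¬A)

LR = 0.7786 / 0.3875
   = 2.01

The evidence is 2.01 times more likely if A is true than if A is false.
Because LR exceeds 1, B is evidence for A.


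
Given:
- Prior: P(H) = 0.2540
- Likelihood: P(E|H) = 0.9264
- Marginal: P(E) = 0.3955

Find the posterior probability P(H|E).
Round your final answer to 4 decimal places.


Using Bayes' theorem:

P(H|E) = P(E|H) × P(H) / P(E)
       = 0.9264 × 0.2540 / 0.3955
       = 0.23530560 / 0.3955
       = 0.5950

The evidence strengthens our belief in H.
Prior: 0.2540 → Posterior: 0.5950


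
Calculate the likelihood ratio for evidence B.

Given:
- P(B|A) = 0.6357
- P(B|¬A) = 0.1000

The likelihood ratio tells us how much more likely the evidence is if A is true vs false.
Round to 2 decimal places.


Likelihood Ratio (LR) = P(B|A) / P(B|¬A)

LR = 0.6357 / 0.1000
   = 6.36

The evidence is 6.36 times more likely if A is true than if A is false.
LR > 1, so observing B raises the odds in favor of A.


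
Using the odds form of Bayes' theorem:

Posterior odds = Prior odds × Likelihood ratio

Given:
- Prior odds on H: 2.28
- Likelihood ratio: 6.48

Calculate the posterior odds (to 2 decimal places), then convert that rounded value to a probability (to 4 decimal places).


Step 1: Calculate posterior odds
Posterior odds = Prior odds × LR
               = 2.28 × 6.48
               = 14.77

Step 2: Convert to probability
P(H|E) = Posterior odds / (1 + Posterior odds)
       = 14.77 / (1 + 14.77)
       = 14.77 / 15.77
       = 0.9366

The evidence increased P(H) from 0.6951 to 0.9366.


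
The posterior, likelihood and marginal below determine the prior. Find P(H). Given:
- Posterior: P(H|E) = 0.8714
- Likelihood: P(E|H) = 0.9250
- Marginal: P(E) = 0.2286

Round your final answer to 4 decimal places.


From Bayes' theorem: P(H|E) = P(E|H) × P(H) / P(E)

Rearranging for P(H):
P(H) = P(H|E) × P(E) / P(E|H)
     = 0.8714 × 0.2286 / 0.9250
     = 0.19920204 / 0.9250
     = 0.2154


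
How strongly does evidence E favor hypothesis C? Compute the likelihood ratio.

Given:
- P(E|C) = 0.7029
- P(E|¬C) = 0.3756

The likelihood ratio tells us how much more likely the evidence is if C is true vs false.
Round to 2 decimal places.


Likelihood Ratio (LR) = P(E|C) / P(E|¬C)

LR = 0.7029 / 0.3756
   = 1.87

The evidence is 1.87 times more likely if C is true than if C is false.
Because LR exceeds 1, E is evidence for C.


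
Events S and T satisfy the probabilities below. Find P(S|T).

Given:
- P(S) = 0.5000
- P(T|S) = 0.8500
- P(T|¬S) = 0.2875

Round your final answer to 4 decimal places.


Bayes' theorem: P(S|T) = P(T|S) × P(S) / P(T)

Step 1: Calculate P(T) using law of total probability
P(T) = P(T|S)P(S) + P(T|¬S)P(¬S)
     = 0.8500 × 0.5000 + 0.2875 × 0.5000
     = 0.42500000 + 0.14375000
     = 0.56875000

Step 2: Apply Bayes' theorem
P(S|T) = P(T|S) × P(S) / P(T)
       = 0.42500000 / 0.56875000
       = 0.7473


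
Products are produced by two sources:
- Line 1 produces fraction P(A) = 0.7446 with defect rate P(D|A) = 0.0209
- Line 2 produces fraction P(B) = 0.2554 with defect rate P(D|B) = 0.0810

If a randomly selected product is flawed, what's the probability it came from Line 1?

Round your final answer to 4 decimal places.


Let A = from Line 1, D = flawed

Given:
- P(A) = 0.7446, P(B) = 0.2554
- P(D|A) = 0.0209, P(D|B) = 0.0810

Step 1: Find P(D)
P(D) = P(D|A)P(A) + P(D|B)P(B)
     = 0.0209 × 0.7446 + 0.0810 × 0.2554
     = 0.01556214 + 0.02068740
     = 0.03624954

Step 2: Apply Bayes' theorem
P(A|D) = P(D|A)P(A) / P(D)
       = 0.01556214 / 0.03624954
       = 0.4293


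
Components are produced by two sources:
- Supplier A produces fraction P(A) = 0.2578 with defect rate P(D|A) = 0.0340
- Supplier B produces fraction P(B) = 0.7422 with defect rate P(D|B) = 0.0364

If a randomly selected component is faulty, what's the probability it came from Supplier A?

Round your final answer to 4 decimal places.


Let A = from Supplier A, D = faulty

Given:
- P(A) = 0.2578, P(B) = 0.7422
- P(D|A) = 0.0340, P(D|B) = 0.0364

Step 1: Find P(D)
P(D) = P(D|A)P(A) + P(D|B)P(B)
     = 0.0340 × 0.2578 + 0.0364 × 0.7422
     = 0.00876520 + 0.02701608
     = 0.03578128

Step 2: Apply Bayes' theorem
P(A|D) = P(D|A)P(A) / P(D)
       = 0.00876520 / 0.03578128
       = 0.2450


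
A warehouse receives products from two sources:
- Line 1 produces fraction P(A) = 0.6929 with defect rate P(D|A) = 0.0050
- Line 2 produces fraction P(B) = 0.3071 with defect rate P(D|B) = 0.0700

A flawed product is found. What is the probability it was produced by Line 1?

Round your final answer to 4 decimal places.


Let A = from Line 1, D = flawed

Given:
- P(A) = 0.6929, P(B) = 0.3071
- P(D|A) = 0.0050, P(D|B) = 0.0700

Step 1: Find P(D)
P(D) = P(D|A)P(A) + P(D|B)P(B)
     = 0.0050 × 0.6929 + 0.0700 × 0.3071
     = 0.00346450 + 0.02149700
     = 0.02496150

Step 2: Apply Bayes' theorem
P(A|D) = P(D|A)P(A) / P(D)
       = 0.00346450 / 0.02496150
       = 0.1388


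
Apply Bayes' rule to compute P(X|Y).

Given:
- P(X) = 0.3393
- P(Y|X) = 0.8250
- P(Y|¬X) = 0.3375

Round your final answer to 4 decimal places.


Bayes' theorem: P(X|Y) = P(Y|X) × P(X) / P(Y)

Step 1: Calculate P(Y) using law of total probability
P(Y) = P(Y|X)P(X) + P(Y|¬X)P(¬X)
     = 0.8250 × 0.3393 + 0.3375 × 0.6607
     = 0.27992250 + 0.22298625
     = 0.50290875

Step 2: Apply Bayes' theorem
P(X|Y) = P(Y|X) × P(X) / P(Y)
       = 0.27992250 / 0.50290875
       = 0.5566


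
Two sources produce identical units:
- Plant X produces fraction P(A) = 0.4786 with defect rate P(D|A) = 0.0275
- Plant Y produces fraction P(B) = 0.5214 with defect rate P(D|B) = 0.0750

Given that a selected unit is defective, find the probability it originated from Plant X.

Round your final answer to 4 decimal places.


Let A = from Plant X, D = defective

Given:
- P(A) = 0.4786, P(B) = 0.5214
- P(D|A) = 0.0275, P(D|B) = 0.0750

Step 1: Find P(D)
P(D) = P(D|A)P(A) + P(D|B)P(B)
     = 0.0275 × 0.4786 + 0.0750 × 0.5214
     = 0.01316150 + 0.03910500
     = 0.05226650

Step 2: Apply Bayes' theorem
P(A|D) = P(D|A)P(A) / P(D)
       = 0.01316150 / 0.05226650
       = 0.2518


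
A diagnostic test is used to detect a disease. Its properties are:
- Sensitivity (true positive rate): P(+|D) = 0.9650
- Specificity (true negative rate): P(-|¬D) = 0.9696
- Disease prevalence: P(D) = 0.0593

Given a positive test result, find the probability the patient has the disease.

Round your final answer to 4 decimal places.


Let D = has disease, + = positive test

Given:
- P(D) = 0.0593 (prevalence)
- P(+|D) = 0.9650 (sensitivity)
- P(-|¬D) = 0.9696 (specificity)
- P(+|¬D) = 0.0304 (false positive rate = 1 - specificity)

Step 1: Find P(+)
P(+) = P(+|D)P(D) + P(+|¬D)P(¬D)
     = 0.9650 × 0.0593 + 0.0304 × 0.9407
     = 0.05722450 + 0.02859728
     = 0.08582178

Step 2: Apply Bayes' theorem for P(D|+)
P(D|+) = P(+|D)P(D) / P(+)
       = 0.05722450 / 0.08582178
       = 0.6668


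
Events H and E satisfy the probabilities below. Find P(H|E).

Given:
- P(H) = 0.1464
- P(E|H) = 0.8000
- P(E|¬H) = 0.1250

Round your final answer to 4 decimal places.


Bayes' theorem: P(H|E) = P(E|H) × P(H) / P(E)

Step 1: Calculate P(E) using law of total probability
P(E) = P(E|H)P(H) + P(E|¬H)P(¬H)
     = 0.8000 × 0.1464 + 0.1250 × 0.8536
     = 0.11712000 + 0.10670000
     = 0.22382000

Step 2: Apply Bayes' theorem
P(H|E) = P(E|H) × P(H) / P(E)
       = 0.11712000 / 0.22382000
       = 0.5233


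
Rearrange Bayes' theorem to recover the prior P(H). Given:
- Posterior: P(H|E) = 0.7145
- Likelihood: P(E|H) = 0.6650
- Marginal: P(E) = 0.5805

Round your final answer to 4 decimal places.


From Bayes' theorem: P(H|E) = P(E|H) × P(H) / P(E)

Rearranging for P(H):
P(H) = P(H|E) × P(E) / P(E|H)
     = 0.7145 × 0.5805 / 0.6650
     = 0.41476725 / 0.6650
     = 0.6237


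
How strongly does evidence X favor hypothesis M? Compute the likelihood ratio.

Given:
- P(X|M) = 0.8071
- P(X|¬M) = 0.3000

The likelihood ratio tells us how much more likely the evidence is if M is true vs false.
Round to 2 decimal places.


Likelihood Ratio (LR) = P(X|M) / P(X|¬M)

LR = 0.8071 / 0.3000
   = 2.69

The evidence is 2.69 times more likely if M is true than if M is false.
Since LR > 1, the evidence supports M over ¬M.


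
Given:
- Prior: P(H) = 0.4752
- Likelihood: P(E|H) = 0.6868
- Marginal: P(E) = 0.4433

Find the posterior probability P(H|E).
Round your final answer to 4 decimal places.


Using Bayes' theorem:

P(H|E) = P(E|H) × P(H) / P(E)
       = 0.6868 × 0.4752 / 0.4433
       = 0.32636736 / 0.4433
       = 0.7362

The evidence strengthens our belief in H.
Prior: 0.4752 → Posterior: 0.7362


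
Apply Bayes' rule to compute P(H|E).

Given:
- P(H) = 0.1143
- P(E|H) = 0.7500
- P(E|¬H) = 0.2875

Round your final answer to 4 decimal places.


Bayes' theorem: P(H|E) = P(E|H) × P(H) / P(E)

Step 1: Calculate P(E) using law of total probability
P(E) = P(E|H)P(H) + P(E|¬H)P(¬H)
     = 0.7500 × 0.1143 + 0.2875 × 0.8857
     = 0.08572500 + 0.25463875
     = 0.34036375

Step 2: Apply Bayes' theorem
P(H|E) = P(E|H) × P(H) / P(E)
       = 0.08572500 / 0.34036375
       = 0.2519


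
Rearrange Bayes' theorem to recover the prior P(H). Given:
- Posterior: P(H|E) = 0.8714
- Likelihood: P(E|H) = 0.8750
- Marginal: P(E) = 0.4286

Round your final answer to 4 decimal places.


From Bayes' theorem: P(H|E) = P(E|H) × P(H) / P(E)

Rearranging for P(H):
P(H) = P(H|E) × P(E) / P(E|H)
     = 0.8714 × 0.4286 / 0.8750
     = 0.37348204 / 0.8750
     = 0.4268


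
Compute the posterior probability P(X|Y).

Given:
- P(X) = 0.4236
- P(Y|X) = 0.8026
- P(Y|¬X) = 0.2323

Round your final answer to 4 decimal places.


Bayes' theorem: P(X|Y) = P(Y|X) × P(X) / P(Y)

Step 1: Calculate P(Y) using law of total probability
P(Y) = P(Y|X)P(X) + P(Y|¬X)P(¬X)
     = 0.8026 × 0.4236 + 0.2323 × 0.5764
     = 0.33998136 + 0.13389772
     = 0.47387908

Step 2: Apply Bayes' theorem
P(X|Y) = P(Y|X) × P(X) / P(Y)
       = 0.33998136 / 0.47387908
       = 0.7174


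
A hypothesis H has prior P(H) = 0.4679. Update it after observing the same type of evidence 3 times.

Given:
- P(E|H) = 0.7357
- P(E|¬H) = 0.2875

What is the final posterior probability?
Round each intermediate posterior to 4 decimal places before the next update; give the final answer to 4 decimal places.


Sequential Bayesian updating:

Initial prior: P(H) = 0.4679

Update 1:
  P(E) = 0.7357 × 0.4679 + 0.2875 × 0.5321 = 0.34423403 + 0.15297875 = 0.49721278
  P(H|E) = 0.34423403 / 0.49721278 = 0.6923

Update 2:
  P(E) = 0.7357 × 0.6923 + 0.2875 × 0.3077 = 0.50932511 + 0.08846375 = 0.59778886
  P(H|E) = 0.50932511 / 0.59778886 = 0.8520

Update 3:
  P(E) = 0.7357 × 0.8520 + 0.2875 × 0.1480 = 0.62681640 + 0.04255000 = 0.66936640
  P(H|E) = 0.62681640 / 0.66936640 = 0.9364

Final posterior: 0.9364


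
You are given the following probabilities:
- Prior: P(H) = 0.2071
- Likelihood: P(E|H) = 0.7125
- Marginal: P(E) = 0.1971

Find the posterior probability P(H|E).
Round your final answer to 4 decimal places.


Using Bayes' theorem:

P(H|E) = P(E|H) × P(H) / P(E)
       = 0.7125 × 0.2071 / 0.1971
       = 0.14755875 / 0.1971
       = 0.7486

The evidence strengthens our belief in H.
Prior: 0.2071 → Posterior: 0.7486


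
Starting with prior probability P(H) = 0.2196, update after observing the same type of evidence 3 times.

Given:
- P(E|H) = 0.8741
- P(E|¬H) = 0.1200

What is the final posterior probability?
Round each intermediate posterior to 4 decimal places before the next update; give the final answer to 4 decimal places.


Sequential Bayesian updating:

Initial prior: P(H) = 0.2196

Update 1:
  P(E) = 0.8741 × 0.2196 + 0.1200 × 0.7804 = 0.19195236 + 0.09364800 = 0.28560036
  P(H|E) = 0.19195236 / 0.28560036 = 0.6721

Update 2:
  P(E) = 0.8741 × 0.6721 + 0.1200 × 0.3279 = 0.58748261 + 0.03934800 = 0.62683061
  P(H|E) = 0.58748261 / 0.62683061 = 0.9372

Update 3:
  P(E) = 0.8741 × 0.9372 + 0.1200 × 0.0628 = 0.81920652 + 0.00753600 = 0.82674252
  P(H|E) = 0.81920652 / 0.82674252 = 0.9909

Final posterior: 0.9909


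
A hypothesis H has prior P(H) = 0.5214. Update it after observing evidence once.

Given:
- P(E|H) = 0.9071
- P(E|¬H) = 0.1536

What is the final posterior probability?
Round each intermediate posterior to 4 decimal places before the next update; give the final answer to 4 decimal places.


Sequential Bayesian updating:

Initial prior: P(H) = 0.5214

Update 1:
  P(E) = 0.9071 × 0.5214 + 0.1536 × 0.4786 = 0.47296194 + 0.07351296 = 0.54647490
  P(H|E) = 0.47296194 / 0.54647490 = 0.8655

Final posterior: 0.8655


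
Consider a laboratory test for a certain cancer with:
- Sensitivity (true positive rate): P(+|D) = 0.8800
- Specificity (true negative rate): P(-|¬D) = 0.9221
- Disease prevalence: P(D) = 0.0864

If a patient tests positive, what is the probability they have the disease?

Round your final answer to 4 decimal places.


Let D = has disease, + = positive test

Given:
- P(D) = 0.0864 (prevalence)
- P(+|D) = 0.8800 (sensitivity)
- P(-|¬D) = 0.9221 (specificity)
- P(+|¬D) = 0.0779 (false positive rate = 1 - specificity)

Step 1: Find P(+)
P(+) = P(+|D)P(D) + P(+|¬D)P(¬D)
     = 0.8800 × 0.0864 + 0.0779 × 0.9136
     = 0.07603200 + 0.07116944
     = 0.14720144

Step 2: Apply Bayes' theorem for P(D|+)
P(D|+) = P(+|D)P(D) / P(+)
       = 0.07603200 / 0.14720144
       = 0.5165


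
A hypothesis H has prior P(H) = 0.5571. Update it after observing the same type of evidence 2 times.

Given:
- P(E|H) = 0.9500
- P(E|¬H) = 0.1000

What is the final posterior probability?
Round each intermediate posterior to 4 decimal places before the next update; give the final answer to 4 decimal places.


Sequential Bayesian updating:

Initial prior: P(H) = 0.5571

Update 1:
  P(E) = 0.9500 × 0.5571 + 0.1000 × 0.4429 = 0.52924500 + 0.04429000 = 0.57353500
  P(H|E) = 0.52924500 / 0.57353500 = 0.9228

Update 2:
  P(E) = 0.9500 × 0.9228 + 0.1000 × 0.0772 = 0.87666000 + 0.00772000 = 0.88438000
  P(H|E) = 0.87666000 / 0.88438000 = 0.9913

Final posterior: 0.9913


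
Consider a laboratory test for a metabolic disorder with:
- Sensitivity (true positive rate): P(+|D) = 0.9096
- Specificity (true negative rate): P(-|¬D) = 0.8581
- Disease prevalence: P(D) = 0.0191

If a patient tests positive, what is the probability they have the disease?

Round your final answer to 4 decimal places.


Let D = has disease, + = positive test

Given:
- P(D) = 0.0191 (prevalence)
- P(+|D) = 0.9096 (sensitivity)
- P(-|¬D) = 0.8581 (specificity)
- P(+|¬D) = 0.1419 (false positive rate = 1 - specificity)

Step 1: Find P(+)
P(+) = P(+|D)P(D) + P(+|¬D)P(¬D)
     = 0.9096 × 0.0191 + 0.1419 × 0.9809
     = 0.01737336 + 0.13918971
     = 0.15656307

Step 2: Apply Bayes' theorem for P(D|+)
P(D|+) = P(+|D)P(D) / P(+)
       = 0.01737336 / 0.15656307
       = 0.1110


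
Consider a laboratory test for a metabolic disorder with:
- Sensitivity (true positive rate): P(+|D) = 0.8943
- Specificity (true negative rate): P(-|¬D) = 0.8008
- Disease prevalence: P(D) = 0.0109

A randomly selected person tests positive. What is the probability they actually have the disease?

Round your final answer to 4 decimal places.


Let D = has disease, + = positive test

Given:
- P(D) = 0.0109 (prevalence)
- P(+|D) = 0.8943 (sensitivity)
- P(-|¬D) = 0.8008 (specificity)
- P(+|¬D) = 0.1992 (false positive rate = 1 - specificity)

Step 1: Find P(+)
P(+) = P(+|D)P(D) + P(+|¬D)P(¬D)
     = 0.8943 × 0.0109 + 0.1992 × 0.9891
     = 0.00974787 + 0.19702872
     = 0.20677659

Step 2: Apply Bayes' theorem for P(D|+)
P(D|+) = P(+|D)P(D) / P(+)
       = 0.00974787 / 0.20677659
       = 0.0471


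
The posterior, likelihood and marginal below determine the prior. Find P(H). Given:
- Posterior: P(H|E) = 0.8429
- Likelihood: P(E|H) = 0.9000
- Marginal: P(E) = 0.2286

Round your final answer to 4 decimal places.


From Bayes' theorem: P(H|E) = P(E|H) × P(H) / P(E)

Rearranging for P(H):
P(H) = P(H|E) × P(E) / P(E|H)
     = 0.8429 × 0.2286 / 0.9000
     = 0.19268694 / 0.9000
     = 0.2141


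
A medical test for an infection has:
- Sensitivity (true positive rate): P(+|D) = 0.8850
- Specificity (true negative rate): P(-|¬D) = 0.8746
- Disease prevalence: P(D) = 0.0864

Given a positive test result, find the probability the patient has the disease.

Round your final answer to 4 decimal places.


Let D = has disease, + = positive test

Given:
- P(D) = 0.0864 (prevalence)
- P(+|D) = 0.8850 (sensitivity)
- P(-|¬D) = 0.8746 (specificity)
- P(+|¬D) = 0.1254 (false positive rate = 1 - specificity)

Step 1: Find P(+)
P(+) = P(+|D)P(D) + P(+|¬D)P(¬D)
     = 0.8850 × 0.0864 + 0.1254 × 0.9136
     = 0.07646400 + 0.11456544
     = 0.19102944

Step 2: Apply Bayes' theorem for P(D|+)
P(D|+) = P(+|D)P(D) / P(+)
       = 0.07646400 / 0.19102944
       = 0.4003
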